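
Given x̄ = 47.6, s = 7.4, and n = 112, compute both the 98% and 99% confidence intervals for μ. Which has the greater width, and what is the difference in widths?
99% CI is wider by 0.37

df = 111
98% CI: t* = 2.360, (45.95, 49.25), width = 2 · t* · s/√n = 3.30
99% CI: t* = 2.621, (45.77, 49.43), width = 2 · t* · s/√n = 3.67

The 99% CI is wider by 3.67 - 3.30 = 0.37.
Higher confidence requires a wider interval.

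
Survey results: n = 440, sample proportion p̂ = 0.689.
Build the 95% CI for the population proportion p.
(0.646, 0.732)

Proportion CI:
SE = √(p̂(1-p̂)/n) = √(0.689 · 0.311 / 440) = 0.02207

z* = 1.960
Margin = z* · SE = 1.960 · 0.02207 = 0.0433

CI: 0.689 ± 0.0433 = (0.646, 0.732)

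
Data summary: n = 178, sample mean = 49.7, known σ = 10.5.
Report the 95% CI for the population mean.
(48.16, 51.24)

z-interval (σ known):
z* = 1.960 for 95% confidence

Margin of error = z* · σ/√n = 1.960 · 10.5/√178 = 1.54

CI: (49.7 - 1.54, 49.7 + 1.54) = (48.16, 51.24)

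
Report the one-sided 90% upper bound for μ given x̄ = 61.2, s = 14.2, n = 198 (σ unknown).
μ ≤ 62.50

Upper bound (one-sided):
t* = 1.286 (one-sided for 90%)
Upper bound = x̄ + t* · s/√n = 61.2 + 1.286 · 14.2/√198 = 62.50

We are 90% confident that μ ≤ 62.50.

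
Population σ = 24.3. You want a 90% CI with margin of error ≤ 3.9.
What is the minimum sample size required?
n ≥ 106

For margin E ≤ 3.9:
n ≥ (z* · σ / E)²
n ≥ (1.645 · 24.3 / 3.9)²
n ≥ 105.05

Minimum n = 106 (rounding up)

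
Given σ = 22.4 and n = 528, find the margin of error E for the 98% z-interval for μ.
Margin of error = 2.27

Margin of error = z* · σ/√n
= 2.326 · 22.4/√528
= 2.326 · 22.4/22.9783
= 2.27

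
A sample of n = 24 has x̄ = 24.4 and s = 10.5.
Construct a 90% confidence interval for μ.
(20.73, 28.07)

t-interval (σ unknown):
df = n - 1 = 23
t* = 1.714 for 90% confidence

Margin of error = t* · s/√n = 1.714 · 10.5/√24 = 3.67

CI: (20.73, 28.07)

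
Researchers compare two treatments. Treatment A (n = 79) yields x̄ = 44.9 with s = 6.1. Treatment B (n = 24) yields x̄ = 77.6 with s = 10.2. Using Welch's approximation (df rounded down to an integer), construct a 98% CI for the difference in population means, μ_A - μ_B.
(-38.11, -27.29)

Difference: x̄₁ - x̄₂ = -32.70
SE = √(s₁²/n₁ + s₂²/n₂) = √(6.1²/79 + 10.2²/24) = 2.1923
df = 28.17 → 28 (Welch–Satterthwaite, rounded down)
t* = 2.467

CI: -32.70 ± 2.467 · 2.1923 = -32.70 ± 5.41 = (-38.11, -27.29)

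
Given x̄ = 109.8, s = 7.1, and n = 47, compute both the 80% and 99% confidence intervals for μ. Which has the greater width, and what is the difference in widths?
99% CI is wider by 2.88

df = 46
80% CI: t* = 1.300, (108.45, 111.15), width = 2 · t* · s/√n = 2.69
99% CI: t* = 2.687, (107.02, 112.58), width = 2 · t* · s/√n = 5.57

The 99% CI is wider by 5.57 - 2.69 = 2.88.
Higher confidence requires a wider interval.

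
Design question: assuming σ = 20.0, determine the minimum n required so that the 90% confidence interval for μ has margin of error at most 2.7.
n ≥ 149

For margin E ≤ 2.7:
n ≥ (z* · σ / E)²
n ≥ (1.645 · 20.0 / 2.7)²
n ≥ 148.48

Minimum n = 149 (rounding up)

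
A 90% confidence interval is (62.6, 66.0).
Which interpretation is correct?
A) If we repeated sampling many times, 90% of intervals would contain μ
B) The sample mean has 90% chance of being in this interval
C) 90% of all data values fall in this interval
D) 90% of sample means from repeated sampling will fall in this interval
A

A) Correct — this is the frequentist long-run coverage interpretation.
B) Wrong — x̄ is observed and sits in the interval by construction.
C) Wrong — a CI is about the parameter μ, not individual data values.
D) Wrong — coverage applies to intervals containing μ, not to future x̄ values.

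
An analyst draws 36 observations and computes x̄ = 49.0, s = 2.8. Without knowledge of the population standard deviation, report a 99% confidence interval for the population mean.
(47.73, 50.27)

t-interval (σ unknown):
df = n - 1 = 35
t* = 2.724 for 99% confidence

Margin of error = t* · s/√n = 2.724 · 2.8/√36 = 1.27

CI: (47.73, 50.27)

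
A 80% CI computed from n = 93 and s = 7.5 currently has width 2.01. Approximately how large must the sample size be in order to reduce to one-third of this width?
n ≈ 837

CI width ∝ 1/√n
To reduce width by factor 3, need √n to grow by 3 → need 3² = 9 times as many samples.

Current: n = 93, width = 2.01
New: n = 837, width ≈ 0.67

Width reduced by factor of 2.01/0.67 = 3.00.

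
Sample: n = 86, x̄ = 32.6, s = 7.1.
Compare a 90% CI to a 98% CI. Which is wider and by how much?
98% CI is wider by 1.08

df = 85
90% CI: t* = 1.663, (31.33, 33.87), width = 2 · t* · s/√n = 2.55
98% CI: t* = 2.371, (30.78, 34.42), width = 2 · t* · s/√n = 3.63

The 98% CI is wider by 3.63 - 2.55 = 1.08.
Higher confidence requires a wider interval.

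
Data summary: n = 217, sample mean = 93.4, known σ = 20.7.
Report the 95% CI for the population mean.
(90.65, 96.15)

z-interval (σ known):
z* = 1.960 for 95% confidence

Margin of error = z* · σ/√n = 1.960 · 20.7/√217 = 2.75

CI: (93.4 - 2.75, 93.4 + 2.75) = (90.65, 96.15)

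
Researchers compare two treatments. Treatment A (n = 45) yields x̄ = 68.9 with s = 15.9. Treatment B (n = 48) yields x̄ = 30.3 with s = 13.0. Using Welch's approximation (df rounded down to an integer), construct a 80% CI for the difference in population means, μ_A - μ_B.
(34.69, 42.51)

Difference: x̄₁ - x̄₂ = 38.60
SE = √(s₁²/n₁ + s₂²/n₂) = √(15.9²/45 + 13.0²/48) = 3.0231
df = 85.13 → 85 (Welch–Satterthwaite, rounded down)
t* = 1.292

CI: 38.60 ± 1.292 · 3.0231 = 38.60 ± 3.91 = (34.69, 42.51)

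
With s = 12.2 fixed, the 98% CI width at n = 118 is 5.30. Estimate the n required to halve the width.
n ≈ 472

CI width ∝ 1/√n
To reduce width by factor 2, need √n to grow by 2 → need 2² = 4 times as many samples.

Current: n = 118, width = 5.30
New: n = 472, width ≈ 2.62

Width reduced by factor of 5.30/2.62 = 2.02.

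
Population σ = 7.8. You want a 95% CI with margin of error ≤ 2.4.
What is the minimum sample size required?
n ≥ 41

For margin E ≤ 2.4:
n ≥ (z* · σ / E)²
n ≥ (1.960 · 7.8 / 2.4)²
n ≥ 40.58

Minimum n = 41 (rounding up)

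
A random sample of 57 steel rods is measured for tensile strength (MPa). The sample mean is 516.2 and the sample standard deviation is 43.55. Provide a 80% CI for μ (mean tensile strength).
(508.72, 523.68)

t-interval (σ unknown):
df = n - 1 = 56
t* = 1.297 for 80% confidence

Margin of error = t* · s/√n = 1.297 · 43.55/√57 = 7.48

CI: (508.72, 523.68)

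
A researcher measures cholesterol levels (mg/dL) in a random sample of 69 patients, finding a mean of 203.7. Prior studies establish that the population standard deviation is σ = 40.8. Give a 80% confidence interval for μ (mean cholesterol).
(197.40, 210.00)

z-interval (σ known):
z* = 1.282 for 80% confidence

Margin of error = z* · σ/√n = 1.282 · 40.8/√69 = 6.30

CI: (203.7 - 6.30, 203.7 + 6.30) = (197.40, 210.00)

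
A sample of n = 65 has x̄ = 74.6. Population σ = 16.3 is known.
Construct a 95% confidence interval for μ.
(70.64, 78.56)

z-interval (σ known):
z* = 1.960 for 95% confidence

Margin of error = z* · σ/√n = 1.960 · 16.3/√65 = 3.96

CI: (74.6 - 3.96, 74.6 + 3.96) = (70.64, 78.56)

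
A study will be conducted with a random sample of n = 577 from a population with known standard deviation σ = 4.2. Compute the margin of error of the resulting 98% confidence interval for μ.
Margin of error = 0.41

Margin of error = z* · σ/√n
= 2.326 · 4.2/√577
= 2.326 · 4.2/24.0208
= 0.41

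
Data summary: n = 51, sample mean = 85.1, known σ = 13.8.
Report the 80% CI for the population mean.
(82.62, 87.58)

z-interval (σ known):
z* = 1.282 for 80% confidence

Margin of error = z* · σ/√n = 1.282 · 13.8/√51 = 2.48

CI: (85.1 - 2.48, 85.1 + 2.48) = (82.62, 87.58)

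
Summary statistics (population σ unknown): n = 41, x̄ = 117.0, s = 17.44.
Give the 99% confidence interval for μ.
(109.64, 124.36)

t-interval (σ unknown):
df = n - 1 = 40
t* = 2.704 for 99% confidence

Margin of error = t* · s/√n = 2.704 · 17.44/√41 = 7.36

CI: (109.64, 124.36)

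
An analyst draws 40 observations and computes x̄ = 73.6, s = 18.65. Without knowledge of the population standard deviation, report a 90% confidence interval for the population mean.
(68.63, 78.57)

t-interval (σ unknown):
df = n - 1 = 39
t* = 1.685 for 90% confidence

Margin of error = t* · s/√n = 1.685 · 18.65/√40 = 4.97

CI: (68.63, 78.57)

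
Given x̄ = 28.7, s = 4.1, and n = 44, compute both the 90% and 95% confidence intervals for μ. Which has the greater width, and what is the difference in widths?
95% CI is wider by 0.41

df = 43
90% CI: t* = 1.681, (27.66, 29.74), width = 2 · t* · s/√n = 2.08
95% CI: t* = 2.017, (27.45, 29.95), width = 2 · t* · s/√n = 2.49

The 95% CI is wider by 2.49 - 2.08 = 0.41.
Higher confidence requires a wider interval.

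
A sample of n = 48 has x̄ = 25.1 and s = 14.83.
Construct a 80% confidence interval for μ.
(22.32, 27.88)

t-interval (σ unknown):
df = n - 1 = 47
t* = 1.300 for 80% confidence

Margin of error = t* · s/√n = 1.300 · 14.83/√48 = 2.78

CI: (22.32, 27.88)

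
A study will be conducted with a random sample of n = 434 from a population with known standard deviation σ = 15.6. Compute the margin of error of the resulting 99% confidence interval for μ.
Margin of error = 1.93

Margin of error = z* · σ/√n
= 2.576 · 15.6/√434
= 2.576 · 15.6/20.8327
= 1.93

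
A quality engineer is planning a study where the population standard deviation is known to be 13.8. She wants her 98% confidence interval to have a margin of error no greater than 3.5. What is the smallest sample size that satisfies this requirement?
n ≥ 85

For margin E ≤ 3.5:
n ≥ (z* · σ / E)²
n ≥ (2.326 · 13.8 / 3.5)²
n ≥ 84.11

Minimum n = 85 (rounding up)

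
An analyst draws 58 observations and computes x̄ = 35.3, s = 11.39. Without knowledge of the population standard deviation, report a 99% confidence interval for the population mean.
(31.31, 39.29)

t-interval (σ unknown):
df = n - 1 = 57
t* = 2.665 for 99% confidence

Margin of error = t* · s/√n = 2.665 · 11.39/√58 = 3.99

CI: (31.31, 39.29)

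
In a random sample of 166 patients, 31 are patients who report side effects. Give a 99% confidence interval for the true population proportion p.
(0.109, 0.265)

Proportion CI:
p̂ = 31/166 = 0.18675
SE = √(p̂(1-p̂)/n) = √(0.18675 · 0.81325 / 166) = 0.03025

z* = 2.576
Margin = z* · SE = 2.576 · 0.03025 = 0.0779

CI: 0.18675 ± 0.0779 = (0.109, 0.265)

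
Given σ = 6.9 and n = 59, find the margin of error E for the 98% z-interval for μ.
Margin of error = 2.09

Margin of error = z* · σ/√n
= 2.326 · 6.9/√59
= 2.326 · 6.9/7.6811
= 2.09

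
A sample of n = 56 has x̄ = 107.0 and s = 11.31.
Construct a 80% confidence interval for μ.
(105.04, 108.96)

t-interval (σ unknown):
df = n - 1 = 55
t* = 1.297 for 80% confidence

Margin of error = t* · s/√n = 1.297 · 11.31/√56 = 1.96

CI: (105.04, 108.96)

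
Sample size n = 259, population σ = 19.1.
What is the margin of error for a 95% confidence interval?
Margin of error = 2.33

Margin of error = z* · σ/√n
= 1.960 · 19.1/√259
= 1.960 · 19.1/16.0935
= 2.33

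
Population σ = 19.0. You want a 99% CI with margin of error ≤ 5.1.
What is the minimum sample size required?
n ≥ 93

For margin E ≤ 5.1:
n ≥ (z* · σ / E)²
n ≥ (2.576 · 19.0 / 5.1)²
n ≥ 92.10

Minimum n = 93 (rounding up)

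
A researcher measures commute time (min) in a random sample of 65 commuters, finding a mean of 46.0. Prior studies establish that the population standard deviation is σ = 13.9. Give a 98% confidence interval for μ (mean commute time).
(41.99, 50.01)

z-interval (σ known):
z* = 2.326 for 98% confidence

Margin of error = z* · σ/√n = 2.326 · 13.9/√65 = 4.01

CI: (46.0 - 4.01, 46.0 + 4.01) = (41.99, 50.01)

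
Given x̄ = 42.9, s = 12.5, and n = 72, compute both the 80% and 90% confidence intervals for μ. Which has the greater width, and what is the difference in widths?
90% CI is wider by 1.10

df = 71
80% CI: t* = 1.294, (40.99, 44.81), width = 2 · t* · s/√n = 3.81
90% CI: t* = 1.667, (40.44, 45.36), width = 2 · t* · s/√n = 4.91

The 90% CI is wider by 4.91 - 3.81 = 1.10.
Higher confidence requires a wider interval.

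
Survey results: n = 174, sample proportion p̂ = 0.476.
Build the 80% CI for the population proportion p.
(0.427, 0.525)

Proportion CI:
SE = √(p̂(1-p̂)/n) = √(0.476 · 0.524 / 174) = 0.03786

z* = 1.282
Margin = z* · SE = 1.282 · 0.03786 = 0.0485

CI: 0.476 ± 0.0485 = (0.427, 0.525)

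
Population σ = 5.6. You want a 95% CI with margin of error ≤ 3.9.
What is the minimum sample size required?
n ≥ 8

For margin E ≤ 3.9:
n ≥ (z* · σ / E)²
n ≥ (1.960 · 5.6 / 3.9)²
n ≥ 7.92

Minimum n = 8 (rounding up)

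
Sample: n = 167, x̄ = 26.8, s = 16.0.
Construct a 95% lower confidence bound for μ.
μ ≥ 24.75

Lower bound (one-sided):
t* = 1.654 (one-sided for 95%)
Lower bound = x̄ - t* · s/√n = 26.8 - 1.654 · 16.0/√167 = 24.75

We are 95% confident that μ ≥ 24.75.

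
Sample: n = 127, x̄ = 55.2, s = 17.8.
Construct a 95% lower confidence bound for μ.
μ ≥ 52.58

Lower bound (one-sided):
t* = 1.657 (one-sided for 95%)
Lower bound = x̄ - t* · s/√n = 55.2 - 1.657 · 17.8/√127 = 52.58

We are 95% confident that μ ≥ 52.58.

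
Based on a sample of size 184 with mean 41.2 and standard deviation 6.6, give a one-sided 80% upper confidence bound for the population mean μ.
μ ≤ 41.61

Upper bound (one-sided):
t* = 0.844 (one-sided for 80%)
Upper bound = x̄ + t* · s/√n = 41.2 + 0.844 · 6.6/√184 = 41.61

We are 80% confident that μ ≤ 41.61.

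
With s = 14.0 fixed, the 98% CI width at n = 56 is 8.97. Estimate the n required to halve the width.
n ≈ 224

CI width ∝ 1/√n
To reduce width by factor 2, need √n to grow by 2 → need 2² = 4 times as many samples.

Current: n = 56, width = 8.97
New: n = 224, width ≈ 4.38

Width reduced by factor of 8.97/4.38 = 2.05.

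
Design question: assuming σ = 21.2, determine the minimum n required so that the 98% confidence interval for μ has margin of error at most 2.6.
n ≥ 360

For margin E ≤ 2.6:
n ≥ (z* · σ / E)²
n ≥ (2.326 · 21.2 / 2.6)²
n ≥ 359.70

Minimum n = 360 (rounding up)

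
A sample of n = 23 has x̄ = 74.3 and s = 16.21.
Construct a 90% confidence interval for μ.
(68.50, 80.10)

t-interval (σ unknown):
df = n - 1 = 22
t* = 1.717 for 90% confidence

Margin of error = t* · s/√n = 1.717 · 16.21/√23 = 5.80

CI: (68.50, 80.10)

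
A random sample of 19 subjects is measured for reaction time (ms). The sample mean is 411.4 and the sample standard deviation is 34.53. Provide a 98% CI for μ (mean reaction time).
(391.18, 431.62)

t-interval (σ unknown):
df = n - 1 = 18
t* = 2.552 for 98% confidence

Margin of error = t* · s/√n = 2.552 · 34.53/√19 = 20.22

CI: (391.18, 431.62)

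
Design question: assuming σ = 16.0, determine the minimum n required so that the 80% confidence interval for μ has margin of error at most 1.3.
n ≥ 249

For margin E ≤ 1.3:
n ≥ (z* · σ / E)²
n ≥ (1.282 · 16.0 / 1.3)²
n ≥ 248.96

Minimum n = 249 (rounding up)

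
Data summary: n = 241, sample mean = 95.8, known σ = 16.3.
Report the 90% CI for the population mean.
(94.07, 97.53)

z-interval (σ known):
z* = 1.645 for 90% confidence

Margin of error = z* · σ/√n = 1.645 · 16.3/√241 = 1.73

CI: (95.8 - 1.73, 95.8 + 1.73) = (94.07, 97.53)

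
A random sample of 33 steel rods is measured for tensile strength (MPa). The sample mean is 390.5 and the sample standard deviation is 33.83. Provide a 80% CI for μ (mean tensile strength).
(382.79, 398.21)

t-interval (σ unknown):
df = n - 1 = 32
t* = 1.309 for 80% confidence

Margin of error = t* · s/√n = 1.309 · 33.83/√33 = 7.71

CI: (382.79, 398.21)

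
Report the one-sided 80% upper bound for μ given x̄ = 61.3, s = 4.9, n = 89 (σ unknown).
μ ≤ 61.74

Upper bound (one-sided):
t* = 0.846 (one-sided for 80%)
Upper bound = x̄ + t* · s/√n = 61.3 + 0.846 · 4.9/√89 = 61.74

We are 80% confident that μ ≤ 61.74.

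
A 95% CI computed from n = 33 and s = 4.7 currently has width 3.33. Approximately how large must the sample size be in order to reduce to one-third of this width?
n ≈ 297

CI width ∝ 1/√n
To reduce width by factor 3, need √n to grow by 3 → need 3² = 9 times as many samples.

Current: n = 33, width = 3.33
New: n = 297, width ≈ 1.07

Width reduced by factor of 3.33/1.07 = 3.11.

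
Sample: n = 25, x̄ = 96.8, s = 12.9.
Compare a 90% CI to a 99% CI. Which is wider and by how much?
99% CI is wider by 5.60

df = 24
90% CI: t* = 1.711, (92.39, 101.21), width = 2 · t* · s/√n = 8.83
99% CI: t* = 2.797, (89.58, 104.02), width = 2 · t* · s/√n = 14.43

The 99% CI is wider by 14.43 - 8.83 = 5.60.
Higher confidence requires a wider interval.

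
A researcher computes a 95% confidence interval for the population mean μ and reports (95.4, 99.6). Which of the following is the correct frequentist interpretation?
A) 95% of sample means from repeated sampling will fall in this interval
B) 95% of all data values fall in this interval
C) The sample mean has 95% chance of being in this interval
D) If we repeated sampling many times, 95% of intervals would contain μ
D

A) Wrong — coverage applies to intervals containing μ, not to future x̄ values.
B) Wrong — a CI is about the parameter μ, not individual data values.
C) Wrong — x̄ is observed and sits in the interval by construction.
D) Correct — this is the frequentist long-run coverage interpretation.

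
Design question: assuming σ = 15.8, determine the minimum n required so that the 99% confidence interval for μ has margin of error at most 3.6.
n ≥ 128

For margin E ≤ 3.6:
n ≥ (z* · σ / E)²
n ≥ (2.576 · 15.8 / 3.6)²
n ≥ 127.82

Minimum n = 128 (rounding up)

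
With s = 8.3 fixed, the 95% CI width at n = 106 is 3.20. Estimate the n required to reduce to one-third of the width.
n ≈ 954

CI width ∝ 1/√n
To reduce width by factor 3, need √n to grow by 3 → need 3² = 9 times as many samples.

Current: n = 106, width = 3.20
New: n = 954, width ≈ 1.05

Width reduced by factor of 3.20/1.05 = 3.05.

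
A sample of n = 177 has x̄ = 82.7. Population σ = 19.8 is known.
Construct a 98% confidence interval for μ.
(79.24, 86.16)

z-interval (σ known):
z* = 2.326 for 98% confidence

Margin of error = z* · σ/√n = 2.326 · 19.8/√177 = 3.46

CI: (82.7 - 3.46, 82.7 + 3.46) = (79.24, 86.16)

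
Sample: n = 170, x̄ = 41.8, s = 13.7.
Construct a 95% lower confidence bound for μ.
μ ≥ 40.06

Lower bound (one-sided):
t* = 1.654 (one-sided for 95%)
Lower bound = x̄ - t* · s/√n = 41.8 - 1.654 · 13.7/√170 = 40.06

We are 95% confident that μ ≥ 40.06.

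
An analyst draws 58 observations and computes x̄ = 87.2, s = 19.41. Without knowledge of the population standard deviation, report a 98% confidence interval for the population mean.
(81.10, 93.30)

t-interval (σ unknown):
df = n - 1 = 57
t* = 2.394 for 98% confidence

Margin of error = t* · s/√n = 2.394 · 19.41/√58 = 6.10

CI: (81.10, 93.30)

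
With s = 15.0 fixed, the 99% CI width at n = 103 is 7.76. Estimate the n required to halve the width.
n ≈ 412

CI width ∝ 1/√n
To reduce width by factor 2, need √n to grow by 2 → need 2² = 4 times as many samples.

Current: n = 103, width = 7.76
New: n = 412, width ≈ 3.83

Width reduced by factor of 7.76/3.83 = 2.03.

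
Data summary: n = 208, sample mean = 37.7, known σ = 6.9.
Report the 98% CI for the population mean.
(36.59, 38.81)

z-interval (σ known):
z* = 2.326 for 98% confidence

Margin of error = z* · σ/√n = 2.326 · 6.9/√208 = 1.11

CI: (37.7 - 1.11, 37.7 + 1.11) = (36.59, 38.81)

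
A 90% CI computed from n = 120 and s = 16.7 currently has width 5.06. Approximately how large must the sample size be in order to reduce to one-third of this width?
n ≈ 1080

CI width ∝ 1/√n
To reduce width by factor 3, need √n to grow by 3 → need 3² = 9 times as many samples.

Current: n = 120, width = 5.06
New: n = 1080, width ≈ 1.67

Width reduced by factor of 5.06/1.67 = 3.03.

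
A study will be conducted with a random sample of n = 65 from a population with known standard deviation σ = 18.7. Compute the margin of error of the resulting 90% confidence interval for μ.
Margin of error = 3.82

Margin of error = z* · σ/√n
= 1.645 · 18.7/√65
= 1.645 · 18.7/8.0623
= 3.82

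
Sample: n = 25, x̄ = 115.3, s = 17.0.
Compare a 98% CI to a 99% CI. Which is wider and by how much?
99% CI is wider by 2.07

df = 24
98% CI: t* = 2.492, (106.83, 123.77), width = 2 · t* · s/√n = 16.95
99% CI: t* = 2.797, (105.79, 124.81), width = 2 · t* · s/√n = 19.02

The 99% CI is wider by 19.02 - 16.95 = 2.07.
Higher confidence requires a wider interval.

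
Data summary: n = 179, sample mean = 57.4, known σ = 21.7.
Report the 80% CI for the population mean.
(55.32, 59.48)

z-interval (σ known):
z* = 1.282 for 80% confidence

Margin of error = z* · σ/√n = 1.282 · 21.7/√179 = 2.08

CI: (57.4 - 2.08, 57.4 + 2.08) = (55.32, 59.48)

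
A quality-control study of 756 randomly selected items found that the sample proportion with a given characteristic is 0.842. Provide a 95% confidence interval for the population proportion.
(0.816, 0.868)

Proportion CI:
SE = √(p̂(1-p̂)/n) = √(0.842 · 0.158 / 756) = 0.01327

z* = 1.960
Margin = z* · SE = 1.960 · 0.01327 = 0.0260

CI: 0.842 ± 0.0260 = (0.816, 0.868)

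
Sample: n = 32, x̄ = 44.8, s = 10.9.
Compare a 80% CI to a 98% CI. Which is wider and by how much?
98% CI is wider by 4.41

df = 31
80% CI: t* = 1.309, (42.28, 47.32), width = 2 · t* · s/√n = 5.04
98% CI: t* = 2.453, (40.07, 49.53), width = 2 · t* · s/√n = 9.45

The 98% CI is wider by 9.45 - 5.04 = 4.41.
Higher confidence requires a wider interval.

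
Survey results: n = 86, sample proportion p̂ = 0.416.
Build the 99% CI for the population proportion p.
(0.279, 0.553)

Proportion CI:
SE = √(p̂(1-p̂)/n) = √(0.416 · 0.584 / 86) = 0.05315

z* = 2.576
Margin = z* · SE = 2.576 · 0.05315 = 0.1369

CI: 0.416 ± 0.1369 = (0.279, 0.553)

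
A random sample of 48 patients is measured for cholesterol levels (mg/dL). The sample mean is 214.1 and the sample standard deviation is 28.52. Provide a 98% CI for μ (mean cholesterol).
(204.19, 224.01)

t-interval (σ unknown):
df = n - 1 = 47
t* = 2.408 for 98% confidence

Margin of error = t* · s/√n = 2.408 · 28.52/√48 = 9.91

CI: (204.19, 224.01)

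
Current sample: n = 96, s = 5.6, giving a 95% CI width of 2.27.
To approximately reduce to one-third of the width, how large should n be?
n ≈ 864

CI width ∝ 1/√n
To reduce width by factor 3, need √n to grow by 3 → need 3² = 9 times as many samples.

Current: n = 96, width = 2.27
New: n = 864, width ≈ 0.75

Width reduced by factor of 2.27/0.75 = 3.03.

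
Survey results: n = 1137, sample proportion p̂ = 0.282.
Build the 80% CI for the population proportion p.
(0.265, 0.299)

Proportion CI:
SE = √(p̂(1-p̂)/n) = √(0.282 · 0.718 / 1137) = 0.01334

z* = 1.282
Margin = z* · SE = 1.282 · 0.01334 = 0.0171

CI: 0.282 ± 0.0171 = (0.265, 0.299)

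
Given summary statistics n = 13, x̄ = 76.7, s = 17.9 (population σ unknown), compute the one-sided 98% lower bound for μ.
μ ≥ 65.27

Lower bound (one-sided):
t* = 2.303 (one-sided for 98%)
Lower bound = x̄ - t* · s/√n = 76.7 - 2.303 · 17.9/√13 = 65.27

We are 98% confident that μ ≥ 65.27.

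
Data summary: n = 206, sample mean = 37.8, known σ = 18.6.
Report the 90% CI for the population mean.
(35.67, 39.93)

z-interval (σ known):
z* = 1.645 for 90% confidence

Margin of error = z* · σ/√n = 1.645 · 18.6/√206 = 2.13

CI: (37.8 - 2.13, 37.8 + 2.13) = (35.67, 39.93)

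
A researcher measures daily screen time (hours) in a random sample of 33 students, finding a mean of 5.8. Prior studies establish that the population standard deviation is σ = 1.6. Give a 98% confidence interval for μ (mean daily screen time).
(5.15, 6.45)

z-interval (σ known):
z* = 2.326 for 98% confidence

Margin of error = z* · σ/√n = 2.326 · 1.6/√33 = 0.65

CI: (5.8 - 0.65, 5.8 + 0.65) = (5.15, 6.45)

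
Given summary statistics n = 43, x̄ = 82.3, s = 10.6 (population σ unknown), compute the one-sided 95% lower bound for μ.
μ ≥ 79.58

Lower bound (one-sided):
t* = 1.682 (one-sided for 95%)
Lower bound = x̄ - t* · s/√n = 82.3 - 1.682 · 10.6/√43 = 79.58

We are 95% confident that μ ≥ 79.58.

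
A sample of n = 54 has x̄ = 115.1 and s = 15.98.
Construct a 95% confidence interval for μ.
(110.74, 119.46)

t-interval (σ unknown):
df = n - 1 = 53
t* = 2.006 for 95% confidence

Margin of error = t* · s/√n = 2.006 · 15.98/√54 = 4.36

CI: (110.74, 119.46)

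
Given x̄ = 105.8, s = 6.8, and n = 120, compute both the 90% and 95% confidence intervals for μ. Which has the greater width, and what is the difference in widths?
95% CI is wider by 0.40

df = 119
90% CI: t* = 1.658, (104.77, 106.83), width = 2 · t* · s/√n = 2.06
95% CI: t* = 1.980, (104.57, 107.03), width = 2 · t* · s/√n = 2.46

The 95% CI is wider by 2.46 - 2.06 = 0.40.
Higher confidence requires a wider interval.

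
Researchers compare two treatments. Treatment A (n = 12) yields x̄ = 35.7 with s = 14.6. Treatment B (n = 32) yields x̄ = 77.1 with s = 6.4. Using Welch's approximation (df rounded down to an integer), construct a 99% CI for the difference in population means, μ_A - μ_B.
(-54.73, -28.07)

Difference: x̄₁ - x̄₂ = -41.40
SE = √(s₁²/n₁ + s₂²/n₂) = √(14.6²/12 + 6.4²/32) = 4.3639
df = 12.62 → 12 (Welch–Satterthwaite, rounded down)
t* = 3.055

CI: -41.40 ± 3.055 · 4.3639 = -41.40 ± 13.33 = (-54.73, -28.07)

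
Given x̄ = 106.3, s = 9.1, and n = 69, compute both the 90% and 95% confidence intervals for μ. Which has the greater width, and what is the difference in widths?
95% CI is wider by 0.72

df = 68
90% CI: t* = 1.668, (104.47, 108.13), width = 2 · t* · s/√n = 3.65
95% CI: t* = 1.995, (104.11, 108.49), width = 2 · t* · s/√n = 4.37

The 95% CI is wider by 4.37 - 3.65 = 0.72.
Higher confidence requires a wider interval.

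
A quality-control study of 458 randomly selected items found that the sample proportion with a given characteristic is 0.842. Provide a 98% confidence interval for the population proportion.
(0.802, 0.882)

Proportion CI:
SE = √(p̂(1-p̂)/n) = √(0.842 · 0.158 / 458) = 0.01704

z* = 2.326
Margin = z* · SE = 2.326 · 0.01704 = 0.0396

CI: 0.842 ± 0.0396 = (0.802, 0.882)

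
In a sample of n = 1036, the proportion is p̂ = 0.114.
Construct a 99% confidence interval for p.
(0.089, 0.139)

Proportion CI:
SE = √(p̂(1-p̂)/n) = √(0.114 · 0.886 / 1036) = 0.00987

z* = 2.576
Margin = z* · SE = 2.576 · 0.00987 = 0.0254

CI: 0.114 ± 0.0254 = (0.089, 0.139)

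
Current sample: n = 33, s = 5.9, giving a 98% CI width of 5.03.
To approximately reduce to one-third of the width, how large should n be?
n ≈ 297

CI width ∝ 1/√n
To reduce width by factor 3, need √n to grow by 3 → need 3² = 9 times as many samples.

Current: n = 33, width = 5.03
New: n = 297, width ≈ 1.60

Width reduced by factor of 5.03/1.60 = 3.14.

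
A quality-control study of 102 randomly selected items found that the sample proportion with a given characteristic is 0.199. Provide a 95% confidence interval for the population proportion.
(0.122, 0.276)

Proportion CI:
SE = √(p̂(1-p̂)/n) = √(0.199 · 0.801 / 102) = 0.03953

z* = 1.960
Margin = z* · SE = 1.960 · 0.03953 = 0.0775

CI: 0.199 ± 0.0775 = (0.122, 0.276)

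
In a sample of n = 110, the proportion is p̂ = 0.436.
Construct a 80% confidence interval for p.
(0.375, 0.497)

Proportion CI:
SE = √(p̂(1-p̂)/n) = √(0.436 · 0.564 / 110) = 0.04728

z* = 1.282
Margin = z* · SE = 1.282 · 0.04728 = 0.0606

CI: 0.436 ± 0.0606 = (0.375, 0.497)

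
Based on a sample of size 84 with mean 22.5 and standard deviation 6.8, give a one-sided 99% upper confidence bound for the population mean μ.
μ ≤ 24.26

Upper bound (one-sided):
t* = 2.372 (one-sided for 99%)
Upper bound = x̄ + t* · s/√n = 22.5 + 2.372 · 6.8/√84 = 24.26

We are 99% confident that μ ≤ 24.26.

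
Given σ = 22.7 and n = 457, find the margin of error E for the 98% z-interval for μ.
Margin of error = 2.47

Margin of error = z* · σ/√n
= 2.326 · 22.7/√457
= 2.326 · 22.7/21.3776
= 2.47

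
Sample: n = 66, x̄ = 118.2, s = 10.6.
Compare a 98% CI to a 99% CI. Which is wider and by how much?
99% CI is wider by 0.71

df = 65
98% CI: t* = 2.385, (115.09, 121.31), width = 2 · t* · s/√n = 6.22
99% CI: t* = 2.654, (114.74, 121.66), width = 2 · t* · s/√n = 6.93

The 99% CI is wider by 6.93 - 6.22 = 0.71.
Higher confidence requires a wider interval.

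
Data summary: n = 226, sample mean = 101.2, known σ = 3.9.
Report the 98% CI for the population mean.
(100.60, 101.80)

z-interval (σ known):
z* = 2.326 for 98% confidence

Margin of error = z* · σ/√n = 2.326 · 3.9/√226 = 0.60

CI: (101.2 - 0.60, 101.2 + 0.60) = (100.60, 101.80)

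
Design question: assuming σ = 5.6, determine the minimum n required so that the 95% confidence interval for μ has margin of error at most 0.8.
n ≥ 189

For margin E ≤ 0.8:
n ≥ (z* · σ / E)²
n ≥ (1.960 · 5.6 / 0.8)²
n ≥ 188.24

Minimum n = 189 (rounding up)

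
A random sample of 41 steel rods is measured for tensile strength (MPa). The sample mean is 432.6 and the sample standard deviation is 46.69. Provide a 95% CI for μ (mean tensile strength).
(417.86, 447.34)

t-interval (σ unknown):
df = n - 1 = 40
t* = 2.021 for 95% confidence

Margin of error = t* · s/√n = 2.021 · 46.69/√41 = 14.74

CI: (417.86, 447.34)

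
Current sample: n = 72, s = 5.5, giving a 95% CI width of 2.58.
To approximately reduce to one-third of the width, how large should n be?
n ≈ 648

CI width ∝ 1/√n
To reduce width by factor 3, need √n to grow by 3 → need 3² = 9 times as many samples.

Current: n = 72, width = 2.58
New: n = 648, width ≈ 0.85

Width reduced by factor of 2.58/0.85 = 3.04.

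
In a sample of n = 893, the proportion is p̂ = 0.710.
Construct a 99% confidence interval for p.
(0.671, 0.749)

Proportion CI:
SE = √(p̂(1-p̂)/n) = √(0.710 · 0.290 / 893) = 0.01518

z* = 2.576
Margin = z* · SE = 2.576 · 0.01518 = 0.0391

CI: 0.710 ± 0.0391 = (0.671, 0.749)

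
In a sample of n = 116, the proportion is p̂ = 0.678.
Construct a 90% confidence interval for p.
(0.607, 0.749)

Proportion CI:
SE = √(p̂(1-p̂)/n) = √(0.678 · 0.322 / 116) = 0.04338

z* = 1.645
Margin = z* · SE = 1.645 · 0.04338 = 0.0714

CI: 0.678 ± 0.0714 = (0.607, 0.749)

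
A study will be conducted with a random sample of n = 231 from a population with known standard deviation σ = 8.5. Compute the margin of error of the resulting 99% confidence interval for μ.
Margin of error = 1.44

Margin of error = z* · σ/√n
= 2.576 · 8.5/√231
= 2.576 · 8.5/15.1987
= 1.44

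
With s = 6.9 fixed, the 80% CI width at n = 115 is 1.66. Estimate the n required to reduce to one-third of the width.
n ≈ 1035

CI width ∝ 1/√n
To reduce width by factor 3, need √n to grow by 3 → need 3² = 9 times as many samples.

Current: n = 115, width = 1.66
New: n = 1035, width ≈ 0.55

Width reduced by factor of 1.66/0.55 = 3.02.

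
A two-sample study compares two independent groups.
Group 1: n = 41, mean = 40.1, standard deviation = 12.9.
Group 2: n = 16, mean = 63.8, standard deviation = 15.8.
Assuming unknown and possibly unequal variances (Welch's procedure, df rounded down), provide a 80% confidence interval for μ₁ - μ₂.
(-29.55, -17.85)

Difference: x̄₁ - x̄₂ = -23.70
SE = √(s₁²/n₁ + s₂²/n₂) = √(12.9²/41 + 15.8²/16) = 4.4341
df = 23.23 → 23 (Welch–Satterthwaite, rounded down)
t* = 1.319

CI: -23.70 ± 1.319 · 4.4341 = -23.70 ± 5.85 = (-29.55, -17.85)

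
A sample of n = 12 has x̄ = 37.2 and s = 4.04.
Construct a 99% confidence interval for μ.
(33.58, 40.82)

t-interval (σ unknown):
df = n - 1 = 11
t* = 3.106 for 99% confidence

Margin of error = t* · s/√n = 3.106 · 4.04/√12 = 3.62

CI: (33.58, 40.82)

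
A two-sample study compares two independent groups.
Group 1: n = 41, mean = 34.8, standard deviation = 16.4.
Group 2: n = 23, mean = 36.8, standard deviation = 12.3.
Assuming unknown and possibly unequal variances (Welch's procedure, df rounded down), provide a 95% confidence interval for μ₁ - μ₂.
(-9.26, 5.26)

Difference: x̄₁ - x̄₂ = -2.00
SE = √(s₁²/n₁ + s₂²/n₂) = √(16.4²/41 + 12.3²/23) = 3.6246
df = 56.73 → 56 (Welch–Satterthwaite, rounded down)
t* = 2.003

CI: -2.00 ± 2.003 · 3.6246 = -2.00 ± 7.26 = (-9.26, 5.26)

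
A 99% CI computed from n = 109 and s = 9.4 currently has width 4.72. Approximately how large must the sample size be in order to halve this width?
n ≈ 436

CI width ∝ 1/√n
To reduce width by factor 2, need √n to grow by 2 → need 2² = 4 times as many samples.

Current: n = 109, width = 4.72
New: n = 436, width ≈ 2.33

Width reduced by factor of 4.72/2.33 = 2.03.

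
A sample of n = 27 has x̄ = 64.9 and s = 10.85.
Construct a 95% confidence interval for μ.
(60.61, 69.19)

t-interval (σ unknown):
df = n - 1 = 26
t* = 2.056 for 95% confidence

Margin of error = t* · s/√n = 2.056 · 10.85/√27 = 4.29

CI: (60.61, 69.19)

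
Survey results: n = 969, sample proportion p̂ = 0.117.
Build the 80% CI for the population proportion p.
(0.104, 0.130)

Proportion CI:
SE = √(p̂(1-p̂)/n) = √(0.117 · 0.883 / 969) = 0.01033

z* = 1.282
Margin = z* · SE = 1.282 · 0.01033 = 0.0132

CI: 0.117 ± 0.0132 = (0.104, 0.130)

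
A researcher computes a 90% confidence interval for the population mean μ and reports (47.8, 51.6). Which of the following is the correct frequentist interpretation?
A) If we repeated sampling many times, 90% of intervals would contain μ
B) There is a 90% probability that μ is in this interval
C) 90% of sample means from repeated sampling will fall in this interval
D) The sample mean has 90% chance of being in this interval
A

A) Correct — this is the frequentist long-run coverage interpretation.
B) Wrong — μ is fixed; the randomness lives in the interval, not in μ.
C) Wrong — coverage applies to intervals containing μ, not to future x̄ values.
D) Wrong — x̄ is observed and sits in the interval by construction.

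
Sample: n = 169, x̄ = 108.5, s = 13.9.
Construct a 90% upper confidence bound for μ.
μ ≤ 109.88

Upper bound (one-sided):
t* = 1.287 (one-sided for 90%)
Upper bound = x̄ + t* · s/√n = 108.5 + 1.287 · 13.9/√169 = 109.88

We are 90% confident that μ ≤ 109.88.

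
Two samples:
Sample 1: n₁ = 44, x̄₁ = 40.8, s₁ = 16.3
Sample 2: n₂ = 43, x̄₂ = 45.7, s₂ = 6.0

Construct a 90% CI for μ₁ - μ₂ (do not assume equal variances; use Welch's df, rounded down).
(-9.29, -0.51)

Difference: x̄₁ - x̄₂ = -4.90
SE = √(s₁²/n₁ + s₂²/n₂) = √(16.3²/44 + 6.0²/43) = 2.6221
df = 54.67 → 54 (Welch–Satterthwaite, rounded down)
t* = 1.674

CI: -4.90 ± 1.674 · 2.6221 = -4.90 ± 4.39 = (-9.29, -0.51)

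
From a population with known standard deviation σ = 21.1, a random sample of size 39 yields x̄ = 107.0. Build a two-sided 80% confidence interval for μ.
(102.67, 111.33)

z-interval (σ known):
z* = 1.282 for 80% confidence

Margin of error = z* · σ/√n = 1.282 · 21.1/√39 = 4.33

CI: (107.0 - 4.33, 107.0 + 4.33) = (102.67, 111.33)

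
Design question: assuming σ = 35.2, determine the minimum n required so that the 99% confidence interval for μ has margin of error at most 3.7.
n ≥ 601

For margin E ≤ 3.7:
n ≥ (z* · σ / E)²
n ≥ (2.576 · 35.2 / 3.7)²
n ≥ 600.58

Minimum n = 601 (rounding up)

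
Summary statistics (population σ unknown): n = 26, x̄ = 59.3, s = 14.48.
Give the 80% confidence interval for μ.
(55.56, 63.04)

t-interval (σ unknown):
df = n - 1 = 25
t* = 1.316 for 80% confidence

Margin of error = t* · s/√n = 1.316 · 14.48/√26 = 3.74

CI: (55.56, 63.04)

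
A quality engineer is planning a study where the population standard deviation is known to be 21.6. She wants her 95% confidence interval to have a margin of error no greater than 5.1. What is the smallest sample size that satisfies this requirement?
n ≥ 69

For margin E ≤ 5.1:
n ≥ (z* · σ / E)²
n ≥ (1.960 · 21.6 / 5.1)²
n ≥ 68.91

Minimum n = 69 (rounding up)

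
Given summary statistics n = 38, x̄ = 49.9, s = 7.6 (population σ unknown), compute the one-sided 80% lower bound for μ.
μ ≥ 48.85

Lower bound (one-sided):
t* = 0.851 (one-sided for 80%)
Lower bound = x̄ - t* · s/√n = 49.9 - 0.851 · 7.6/√38 = 48.85

We are 80% confident that μ ≥ 48.85.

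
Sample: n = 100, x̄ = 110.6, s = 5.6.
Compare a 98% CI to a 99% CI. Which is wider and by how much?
99% CI is wider by 0.29

df = 99
98% CI: t* = 2.365, (109.28, 111.92), width = 2 · t* · s/√n = 2.65
99% CI: t* = 2.626, (109.13, 112.07), width = 2 · t* · s/√n = 2.94

The 99% CI is wider by 2.94 - 2.65 = 0.29.
Higher confidence requires a wider interval.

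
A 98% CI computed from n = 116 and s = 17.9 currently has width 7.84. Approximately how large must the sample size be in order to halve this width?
n ≈ 464

CI width ∝ 1/√n
To reduce width by factor 2, need √n to grow by 2 → need 2² = 4 times as many samples.

Current: n = 116, width = 7.84
New: n = 464, width ≈ 3.88

Width reduced by factor of 7.84/3.88 = 2.02.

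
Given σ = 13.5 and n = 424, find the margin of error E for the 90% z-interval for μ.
Margin of error = 1.08

Margin of error = z* · σ/√n
= 1.645 · 13.5/√424
= 1.645 · 13.5/20.5913
= 1.08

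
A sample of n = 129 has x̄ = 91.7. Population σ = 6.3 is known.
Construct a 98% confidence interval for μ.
(90.41, 92.99)

z-interval (σ known):
z* = 2.326 for 98% confidence

Margin of error = z* · σ/√n = 2.326 · 6.3/√129 = 1.29

CI: (91.7 - 1.29, 91.7 + 1.29) = (90.41, 92.99)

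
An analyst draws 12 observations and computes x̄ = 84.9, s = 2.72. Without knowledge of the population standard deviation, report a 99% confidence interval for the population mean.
(82.46, 87.34)

t-interval (σ unknown):
df = n - 1 = 11
t* = 3.106 for 99% confidence

Margin of error = t* · s/√n = 3.106 · 2.72/√12 = 2.44

CI: (82.46, 87.34)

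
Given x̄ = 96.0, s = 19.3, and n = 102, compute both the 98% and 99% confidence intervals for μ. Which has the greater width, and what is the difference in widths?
99% CI is wider by 0.99

df = 101
98% CI: t* = 2.364, (91.48, 100.52), width = 2 · t* · s/√n = 9.04
99% CI: t* = 2.625, (90.98, 101.02), width = 2 · t* · s/√n = 10.03

The 99% CI is wider by 10.03 - 9.04 = 0.99.
Higher confidence requires a wider interval.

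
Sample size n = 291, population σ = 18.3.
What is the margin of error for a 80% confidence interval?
Margin of error = 1.38

Margin of error = z* · σ/√n
= 1.282 · 18.3/√291
= 1.282 · 18.3/17.0587
= 1.38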